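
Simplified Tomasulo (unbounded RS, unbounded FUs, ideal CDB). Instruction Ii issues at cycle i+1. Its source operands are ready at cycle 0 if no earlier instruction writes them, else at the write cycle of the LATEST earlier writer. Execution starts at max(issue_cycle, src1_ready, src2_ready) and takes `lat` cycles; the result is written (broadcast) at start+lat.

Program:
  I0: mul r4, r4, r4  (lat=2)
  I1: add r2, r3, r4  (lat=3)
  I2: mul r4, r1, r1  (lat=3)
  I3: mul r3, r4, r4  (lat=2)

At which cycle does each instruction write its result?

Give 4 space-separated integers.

Answer: 3 6 6 8

Derivation:
I0 mul r4: issue@1 deps=(None,None) exec_start@1 write@3
I1 add r2: issue@2 deps=(None,0) exec_start@3 write@6
I2 mul r4: issue@3 deps=(None,None) exec_start@3 write@6
I3 mul r3: issue@4 deps=(2,2) exec_start@6 write@8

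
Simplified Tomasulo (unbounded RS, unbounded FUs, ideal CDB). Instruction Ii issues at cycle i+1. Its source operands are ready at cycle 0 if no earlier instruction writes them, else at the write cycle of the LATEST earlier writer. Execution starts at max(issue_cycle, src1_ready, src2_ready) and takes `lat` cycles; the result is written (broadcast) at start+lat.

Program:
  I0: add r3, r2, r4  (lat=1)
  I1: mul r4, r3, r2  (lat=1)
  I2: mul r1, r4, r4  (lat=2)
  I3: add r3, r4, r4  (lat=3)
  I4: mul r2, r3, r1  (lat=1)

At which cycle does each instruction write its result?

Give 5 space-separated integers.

I0 add r3: issue@1 deps=(None,None) exec_start@1 write@2
I1 mul r4: issue@2 deps=(0,None) exec_start@2 write@3
I2 mul r1: issue@3 deps=(1,1) exec_start@3 write@5
I3 add r3: issue@4 deps=(1,1) exec_start@4 write@7
I4 mul r2: issue@5 deps=(3,2) exec_start@7 write@8

Answer: 2 3 5 7 8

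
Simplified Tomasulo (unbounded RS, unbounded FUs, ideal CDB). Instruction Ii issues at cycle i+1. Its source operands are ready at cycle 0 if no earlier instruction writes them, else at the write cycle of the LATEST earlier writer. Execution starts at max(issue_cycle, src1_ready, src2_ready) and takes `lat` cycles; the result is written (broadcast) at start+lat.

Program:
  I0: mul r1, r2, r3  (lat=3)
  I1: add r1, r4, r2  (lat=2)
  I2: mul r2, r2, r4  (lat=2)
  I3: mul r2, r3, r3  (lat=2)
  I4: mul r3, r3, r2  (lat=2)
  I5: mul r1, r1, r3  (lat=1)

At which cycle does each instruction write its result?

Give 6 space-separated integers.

I0 mul r1: issue@1 deps=(None,None) exec_start@1 write@4
I1 add r1: issue@2 deps=(None,None) exec_start@2 write@4
I2 mul r2: issue@3 deps=(None,None) exec_start@3 write@5
I3 mul r2: issue@4 deps=(None,None) exec_start@4 write@6
I4 mul r3: issue@5 deps=(None,3) exec_start@6 write@8
I5 mul r1: issue@6 deps=(1,4) exec_start@8 write@9

Answer: 4 4 5 6 8 9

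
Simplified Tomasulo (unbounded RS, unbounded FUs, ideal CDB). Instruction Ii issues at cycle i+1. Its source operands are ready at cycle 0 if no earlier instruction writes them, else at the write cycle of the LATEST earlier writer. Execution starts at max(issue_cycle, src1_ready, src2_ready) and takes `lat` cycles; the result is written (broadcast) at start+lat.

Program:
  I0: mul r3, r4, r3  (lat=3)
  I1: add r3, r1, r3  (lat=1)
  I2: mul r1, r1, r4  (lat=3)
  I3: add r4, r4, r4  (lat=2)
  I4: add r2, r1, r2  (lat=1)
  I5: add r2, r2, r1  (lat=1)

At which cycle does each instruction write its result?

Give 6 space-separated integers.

I0 mul r3: issue@1 deps=(None,None) exec_start@1 write@4
I1 add r3: issue@2 deps=(None,0) exec_start@4 write@5
I2 mul r1: issue@3 deps=(None,None) exec_start@3 write@6
I3 add r4: issue@4 deps=(None,None) exec_start@4 write@6
I4 add r2: issue@5 deps=(2,None) exec_start@6 write@7
I5 add r2: issue@6 deps=(4,2) exec_start@7 write@8

Answer: 4 5 6 6 7 8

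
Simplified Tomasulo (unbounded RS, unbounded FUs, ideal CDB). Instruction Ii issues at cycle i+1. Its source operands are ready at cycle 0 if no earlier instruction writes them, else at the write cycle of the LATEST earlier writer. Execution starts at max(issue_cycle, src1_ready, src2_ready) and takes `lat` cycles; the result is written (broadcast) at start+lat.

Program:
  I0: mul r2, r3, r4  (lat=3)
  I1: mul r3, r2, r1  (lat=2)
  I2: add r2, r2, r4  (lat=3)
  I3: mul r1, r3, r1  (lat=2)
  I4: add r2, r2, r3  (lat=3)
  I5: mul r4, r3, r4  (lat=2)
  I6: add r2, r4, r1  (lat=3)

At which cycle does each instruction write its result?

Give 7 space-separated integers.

Answer: 4 6 7 8 10 8 11

Derivation:
I0 mul r2: issue@1 deps=(None,None) exec_start@1 write@4
I1 mul r3: issue@2 deps=(0,None) exec_start@4 write@6
I2 add r2: issue@3 deps=(0,None) exec_start@4 write@7
I3 mul r1: issue@4 deps=(1,None) exec_start@6 write@8
I4 add r2: issue@5 deps=(2,1) exec_start@7 write@10
I5 mul r4: issue@6 deps=(1,None) exec_start@6 write@8
I6 add r2: issue@7 deps=(5,3) exec_start@8 write@11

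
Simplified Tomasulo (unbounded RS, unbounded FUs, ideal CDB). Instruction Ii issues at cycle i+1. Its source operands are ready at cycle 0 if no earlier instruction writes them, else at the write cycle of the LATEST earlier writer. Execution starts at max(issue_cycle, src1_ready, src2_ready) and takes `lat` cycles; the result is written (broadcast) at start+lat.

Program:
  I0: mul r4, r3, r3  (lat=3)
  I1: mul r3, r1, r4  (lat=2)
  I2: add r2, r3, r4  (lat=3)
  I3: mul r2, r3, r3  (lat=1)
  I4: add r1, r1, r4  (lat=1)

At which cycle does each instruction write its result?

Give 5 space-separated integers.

I0 mul r4: issue@1 deps=(None,None) exec_start@1 write@4
I1 mul r3: issue@2 deps=(None,0) exec_start@4 write@6
I2 add r2: issue@3 deps=(1,0) exec_start@6 write@9
I3 mul r2: issue@4 deps=(1,1) exec_start@6 write@7
I4 add r1: issue@5 deps=(None,0) exec_start@5 write@6

Answer: 4 6 9 7 6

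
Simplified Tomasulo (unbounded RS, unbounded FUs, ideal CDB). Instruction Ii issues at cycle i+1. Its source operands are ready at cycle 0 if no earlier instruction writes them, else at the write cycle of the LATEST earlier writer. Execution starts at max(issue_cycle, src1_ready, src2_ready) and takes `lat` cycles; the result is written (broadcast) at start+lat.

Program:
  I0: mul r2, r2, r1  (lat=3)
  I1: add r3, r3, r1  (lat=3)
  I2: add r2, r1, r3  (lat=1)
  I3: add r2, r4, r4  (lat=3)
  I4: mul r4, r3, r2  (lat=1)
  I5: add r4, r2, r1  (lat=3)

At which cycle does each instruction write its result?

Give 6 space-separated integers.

Answer: 4 5 6 7 8 10

Derivation:
I0 mul r2: issue@1 deps=(None,None) exec_start@1 write@4
I1 add r3: issue@2 deps=(None,None) exec_start@2 write@5
I2 add r2: issue@3 deps=(None,1) exec_start@5 write@6
I3 add r2: issue@4 deps=(None,None) exec_start@4 write@7
I4 mul r4: issue@5 deps=(1,3) exec_start@7 write@8
I5 add r4: issue@6 deps=(3,None) exec_start@7 write@10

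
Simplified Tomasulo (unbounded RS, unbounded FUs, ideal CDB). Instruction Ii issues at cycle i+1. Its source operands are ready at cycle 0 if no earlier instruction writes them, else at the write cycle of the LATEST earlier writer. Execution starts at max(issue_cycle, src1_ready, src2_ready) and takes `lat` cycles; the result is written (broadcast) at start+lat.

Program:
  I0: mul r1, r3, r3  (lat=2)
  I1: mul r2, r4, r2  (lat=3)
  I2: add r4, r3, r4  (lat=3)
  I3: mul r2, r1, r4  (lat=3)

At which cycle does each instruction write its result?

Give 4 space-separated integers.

Answer: 3 5 6 9

Derivation:
I0 mul r1: issue@1 deps=(None,None) exec_start@1 write@3
I1 mul r2: issue@2 deps=(None,None) exec_start@2 write@5
I2 add r4: issue@3 deps=(None,None) exec_start@3 write@6
I3 mul r2: issue@4 deps=(0,2) exec_start@6 write@9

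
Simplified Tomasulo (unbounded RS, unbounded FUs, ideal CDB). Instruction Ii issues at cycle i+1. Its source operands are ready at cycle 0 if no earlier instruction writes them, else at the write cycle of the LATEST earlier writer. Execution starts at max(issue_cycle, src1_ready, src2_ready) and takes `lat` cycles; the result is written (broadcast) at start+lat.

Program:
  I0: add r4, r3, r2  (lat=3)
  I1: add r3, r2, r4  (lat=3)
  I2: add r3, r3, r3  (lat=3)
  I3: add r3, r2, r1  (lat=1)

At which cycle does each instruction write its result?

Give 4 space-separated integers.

Answer: 4 7 10 5

Derivation:
I0 add r4: issue@1 deps=(None,None) exec_start@1 write@4
I1 add r3: issue@2 deps=(None,0) exec_start@4 write@7
I2 add r3: issue@3 deps=(1,1) exec_start@7 write@10
I3 add r3: issue@4 deps=(None,None) exec_start@4 write@5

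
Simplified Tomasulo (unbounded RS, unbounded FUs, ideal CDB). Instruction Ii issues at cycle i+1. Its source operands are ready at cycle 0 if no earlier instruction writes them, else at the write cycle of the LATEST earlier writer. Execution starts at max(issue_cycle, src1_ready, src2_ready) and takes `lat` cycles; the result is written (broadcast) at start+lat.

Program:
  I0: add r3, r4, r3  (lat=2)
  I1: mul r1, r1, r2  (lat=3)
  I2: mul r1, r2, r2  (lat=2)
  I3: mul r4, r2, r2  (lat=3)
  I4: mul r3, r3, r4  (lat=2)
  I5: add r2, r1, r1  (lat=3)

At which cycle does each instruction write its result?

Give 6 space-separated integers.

I0 add r3: issue@1 deps=(None,None) exec_start@1 write@3
I1 mul r1: issue@2 deps=(None,None) exec_start@2 write@5
I2 mul r1: issue@3 deps=(None,None) exec_start@3 write@5
I3 mul r4: issue@4 deps=(None,None) exec_start@4 write@7
I4 mul r3: issue@5 deps=(0,3) exec_start@7 write@9
I5 add r2: issue@6 deps=(2,2) exec_start@6 write@9

Answer: 3 5 5 7 9 9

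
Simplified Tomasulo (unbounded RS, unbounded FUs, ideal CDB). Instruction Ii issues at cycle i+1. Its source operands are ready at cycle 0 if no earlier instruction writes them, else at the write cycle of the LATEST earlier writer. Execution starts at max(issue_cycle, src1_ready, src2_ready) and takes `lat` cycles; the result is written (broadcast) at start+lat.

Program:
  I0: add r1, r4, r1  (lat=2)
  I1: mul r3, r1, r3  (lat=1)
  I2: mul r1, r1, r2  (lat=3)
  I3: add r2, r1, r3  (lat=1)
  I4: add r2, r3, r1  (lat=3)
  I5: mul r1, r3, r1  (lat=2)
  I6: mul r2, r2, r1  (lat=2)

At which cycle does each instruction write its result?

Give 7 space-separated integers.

Answer: 3 4 6 7 9 8 11

Derivation:
I0 add r1: issue@1 deps=(None,None) exec_start@1 write@3
I1 mul r3: issue@2 deps=(0,None) exec_start@3 write@4
I2 mul r1: issue@3 deps=(0,None) exec_start@3 write@6
I3 add r2: issue@4 deps=(2,1) exec_start@6 write@7
I4 add r2: issue@5 deps=(1,2) exec_start@6 write@9
I5 mul r1: issue@6 deps=(1,2) exec_start@6 write@8
I6 mul r2: issue@7 deps=(4,5) exec_start@9 write@11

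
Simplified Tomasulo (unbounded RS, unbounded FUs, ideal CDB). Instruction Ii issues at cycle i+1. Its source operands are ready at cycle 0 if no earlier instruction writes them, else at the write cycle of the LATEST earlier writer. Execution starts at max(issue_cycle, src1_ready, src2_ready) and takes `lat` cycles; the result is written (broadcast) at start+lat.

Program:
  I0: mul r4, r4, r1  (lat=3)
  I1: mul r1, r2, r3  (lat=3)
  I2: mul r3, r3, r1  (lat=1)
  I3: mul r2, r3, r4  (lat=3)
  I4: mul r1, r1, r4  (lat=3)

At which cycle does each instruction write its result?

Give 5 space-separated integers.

Answer: 4 5 6 9 8

Derivation:
I0 mul r4: issue@1 deps=(None,None) exec_start@1 write@4
I1 mul r1: issue@2 deps=(None,None) exec_start@2 write@5
I2 mul r3: issue@3 deps=(None,1) exec_start@5 write@6
I3 mul r2: issue@4 deps=(2,0) exec_start@6 write@9
I4 mul r1: issue@5 deps=(1,0) exec_start@5 write@8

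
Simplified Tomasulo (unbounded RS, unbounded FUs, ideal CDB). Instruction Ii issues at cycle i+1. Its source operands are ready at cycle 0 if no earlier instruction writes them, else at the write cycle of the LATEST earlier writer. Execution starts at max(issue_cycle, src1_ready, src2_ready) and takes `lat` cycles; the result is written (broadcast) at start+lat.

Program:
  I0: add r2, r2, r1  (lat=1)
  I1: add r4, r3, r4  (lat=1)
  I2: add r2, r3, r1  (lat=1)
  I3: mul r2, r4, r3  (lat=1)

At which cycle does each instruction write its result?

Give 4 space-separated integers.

I0 add r2: issue@1 deps=(None,None) exec_start@1 write@2
I1 add r4: issue@2 deps=(None,None) exec_start@2 write@3
I2 add r2: issue@3 deps=(None,None) exec_start@3 write@4
I3 mul r2: issue@4 deps=(1,None) exec_start@4 write@5

Answer: 2 3 4 5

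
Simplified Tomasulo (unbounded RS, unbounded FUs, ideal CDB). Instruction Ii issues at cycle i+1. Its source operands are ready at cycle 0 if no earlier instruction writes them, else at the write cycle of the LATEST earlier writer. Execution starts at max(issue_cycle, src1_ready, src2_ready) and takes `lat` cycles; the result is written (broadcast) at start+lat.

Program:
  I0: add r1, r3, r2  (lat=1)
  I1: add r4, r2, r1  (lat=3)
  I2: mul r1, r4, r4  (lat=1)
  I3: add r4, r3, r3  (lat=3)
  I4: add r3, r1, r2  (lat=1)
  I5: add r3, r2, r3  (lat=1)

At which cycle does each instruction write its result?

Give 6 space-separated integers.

I0 add r1: issue@1 deps=(None,None) exec_start@1 write@2
I1 add r4: issue@2 deps=(None,0) exec_start@2 write@5
I2 mul r1: issue@3 deps=(1,1) exec_start@5 write@6
I3 add r4: issue@4 deps=(None,None) exec_start@4 write@7
I4 add r3: issue@5 deps=(2,None) exec_start@6 write@7
I5 add r3: issue@6 deps=(None,4) exec_start@7 write@8

Answer: 2 5 6 7 7 8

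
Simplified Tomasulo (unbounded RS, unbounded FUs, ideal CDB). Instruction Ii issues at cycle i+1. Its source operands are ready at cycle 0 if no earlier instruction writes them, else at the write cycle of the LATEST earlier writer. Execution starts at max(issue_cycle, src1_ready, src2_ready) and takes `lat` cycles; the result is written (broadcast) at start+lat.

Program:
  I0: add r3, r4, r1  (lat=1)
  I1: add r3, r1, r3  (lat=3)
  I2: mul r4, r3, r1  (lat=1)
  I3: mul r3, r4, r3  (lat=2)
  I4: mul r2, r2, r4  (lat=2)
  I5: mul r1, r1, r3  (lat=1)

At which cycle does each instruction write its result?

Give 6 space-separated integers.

I0 add r3: issue@1 deps=(None,None) exec_start@1 write@2
I1 add r3: issue@2 deps=(None,0) exec_start@2 write@5
I2 mul r4: issue@3 deps=(1,None) exec_start@5 write@6
I3 mul r3: issue@4 deps=(2,1) exec_start@6 write@8
I4 mul r2: issue@5 deps=(None,2) exec_start@6 write@8
I5 mul r1: issue@6 deps=(None,3) exec_start@8 write@9

Answer: 2 5 6 8 8 9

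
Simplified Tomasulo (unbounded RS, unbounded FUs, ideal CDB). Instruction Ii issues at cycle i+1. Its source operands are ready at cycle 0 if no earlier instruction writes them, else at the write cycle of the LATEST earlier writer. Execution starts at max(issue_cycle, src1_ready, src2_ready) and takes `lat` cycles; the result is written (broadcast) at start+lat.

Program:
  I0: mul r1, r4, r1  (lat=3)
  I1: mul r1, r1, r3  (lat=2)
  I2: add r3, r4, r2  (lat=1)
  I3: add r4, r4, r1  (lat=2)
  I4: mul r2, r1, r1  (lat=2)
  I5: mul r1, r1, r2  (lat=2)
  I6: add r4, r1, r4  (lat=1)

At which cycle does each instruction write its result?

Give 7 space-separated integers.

I0 mul r1: issue@1 deps=(None,None) exec_start@1 write@4
I1 mul r1: issue@2 deps=(0,None) exec_start@4 write@6
I2 add r3: issue@3 deps=(None,None) exec_start@3 write@4
I3 add r4: issue@4 deps=(None,1) exec_start@6 write@8
I4 mul r2: issue@5 deps=(1,1) exec_start@6 write@8
I5 mul r1: issue@6 deps=(1,4) exec_start@8 write@10
I6 add r4: issue@7 deps=(5,3) exec_start@10 write@11

Answer: 4 6 4 8 8 10 11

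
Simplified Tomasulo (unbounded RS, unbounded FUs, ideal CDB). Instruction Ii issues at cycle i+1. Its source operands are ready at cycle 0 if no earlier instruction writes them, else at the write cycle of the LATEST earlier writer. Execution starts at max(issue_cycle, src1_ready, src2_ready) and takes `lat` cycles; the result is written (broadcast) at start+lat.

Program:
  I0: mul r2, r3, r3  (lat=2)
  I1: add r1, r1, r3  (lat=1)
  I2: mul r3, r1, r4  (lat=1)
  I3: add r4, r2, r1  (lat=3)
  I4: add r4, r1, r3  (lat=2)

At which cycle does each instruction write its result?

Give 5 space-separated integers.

Answer: 3 3 4 7 7

Derivation:
I0 mul r2: issue@1 deps=(None,None) exec_start@1 write@3
I1 add r1: issue@2 deps=(None,None) exec_start@2 write@3
I2 mul r3: issue@3 deps=(1,None) exec_start@3 write@4
I3 add r4: issue@4 deps=(0,1) exec_start@4 write@7
I4 add r4: issue@5 deps=(1,2) exec_start@5 write@7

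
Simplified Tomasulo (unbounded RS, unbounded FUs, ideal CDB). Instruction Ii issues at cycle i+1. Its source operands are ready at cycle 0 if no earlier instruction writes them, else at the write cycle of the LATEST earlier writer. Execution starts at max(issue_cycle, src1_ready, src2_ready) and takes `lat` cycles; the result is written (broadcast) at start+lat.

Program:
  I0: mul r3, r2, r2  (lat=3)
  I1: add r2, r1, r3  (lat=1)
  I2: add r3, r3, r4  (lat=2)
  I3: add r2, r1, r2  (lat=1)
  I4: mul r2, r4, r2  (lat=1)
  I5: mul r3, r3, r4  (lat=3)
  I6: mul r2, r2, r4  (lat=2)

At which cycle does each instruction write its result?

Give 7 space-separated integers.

Answer: 4 5 6 6 7 9 9

Derivation:
I0 mul r3: issue@1 deps=(None,None) exec_start@1 write@4
I1 add r2: issue@2 deps=(None,0) exec_start@4 write@5
I2 add r3: issue@3 deps=(0,None) exec_start@4 write@6
I3 add r2: issue@4 deps=(None,1) exec_start@5 write@6
I4 mul r2: issue@5 deps=(None,3) exec_start@6 write@7
I5 mul r3: issue@6 deps=(2,None) exec_start@6 write@9
I6 mul r2: issue@7 deps=(4,None) exec_start@7 write@9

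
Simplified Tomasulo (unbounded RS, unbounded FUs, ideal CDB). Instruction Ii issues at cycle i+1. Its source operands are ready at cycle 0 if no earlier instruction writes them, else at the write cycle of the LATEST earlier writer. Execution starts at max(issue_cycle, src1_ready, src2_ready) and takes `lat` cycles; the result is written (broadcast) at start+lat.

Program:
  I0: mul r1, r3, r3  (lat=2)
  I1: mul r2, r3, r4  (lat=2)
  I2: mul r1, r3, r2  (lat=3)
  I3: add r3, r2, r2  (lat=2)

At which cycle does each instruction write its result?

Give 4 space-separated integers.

I0 mul r1: issue@1 deps=(None,None) exec_start@1 write@3
I1 mul r2: issue@2 deps=(None,None) exec_start@2 write@4
I2 mul r1: issue@3 deps=(None,1) exec_start@4 write@7
I3 add r3: issue@4 deps=(1,1) exec_start@4 write@6

Answer: 3 4 7 6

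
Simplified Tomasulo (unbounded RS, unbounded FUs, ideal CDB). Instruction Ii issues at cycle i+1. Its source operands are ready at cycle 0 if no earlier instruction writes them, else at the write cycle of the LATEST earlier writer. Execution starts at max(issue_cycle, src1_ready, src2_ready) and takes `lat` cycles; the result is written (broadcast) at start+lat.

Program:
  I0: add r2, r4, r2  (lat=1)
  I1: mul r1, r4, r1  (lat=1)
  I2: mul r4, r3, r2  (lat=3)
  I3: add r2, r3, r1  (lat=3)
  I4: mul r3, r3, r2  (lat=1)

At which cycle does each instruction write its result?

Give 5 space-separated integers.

Answer: 2 3 6 7 8

Derivation:
I0 add r2: issue@1 deps=(None,None) exec_start@1 write@2
I1 mul r1: issue@2 deps=(None,None) exec_start@2 write@3
I2 mul r4: issue@3 deps=(None,0) exec_start@3 write@6
I3 add r2: issue@4 deps=(None,1) exec_start@4 write@7
I4 mul r3: issue@5 deps=(None,3) exec_start@7 write@8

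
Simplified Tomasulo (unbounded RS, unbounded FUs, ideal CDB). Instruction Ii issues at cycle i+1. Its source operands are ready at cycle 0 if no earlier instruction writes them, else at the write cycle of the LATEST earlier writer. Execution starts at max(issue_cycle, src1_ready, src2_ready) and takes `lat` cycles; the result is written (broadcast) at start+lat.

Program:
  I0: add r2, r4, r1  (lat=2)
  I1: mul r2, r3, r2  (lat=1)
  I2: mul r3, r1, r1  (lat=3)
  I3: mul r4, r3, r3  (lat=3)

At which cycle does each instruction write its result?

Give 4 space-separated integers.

Answer: 3 4 6 9

Derivation:
I0 add r2: issue@1 deps=(None,None) exec_start@1 write@3
I1 mul r2: issue@2 deps=(None,0) exec_start@3 write@4
I2 mul r3: issue@3 deps=(None,None) exec_start@3 write@6
I3 mul r4: issue@4 deps=(2,2) exec_start@6 write@9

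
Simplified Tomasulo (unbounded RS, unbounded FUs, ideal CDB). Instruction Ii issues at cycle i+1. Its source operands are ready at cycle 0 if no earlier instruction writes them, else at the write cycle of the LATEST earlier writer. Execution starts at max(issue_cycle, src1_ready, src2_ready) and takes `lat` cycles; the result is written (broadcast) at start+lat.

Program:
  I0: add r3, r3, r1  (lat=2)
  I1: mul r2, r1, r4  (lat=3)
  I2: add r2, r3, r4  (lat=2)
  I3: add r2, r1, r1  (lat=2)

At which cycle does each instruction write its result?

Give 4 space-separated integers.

Answer: 3 5 5 6

Derivation:
I0 add r3: issue@1 deps=(None,None) exec_start@1 write@3
I1 mul r2: issue@2 deps=(None,None) exec_start@2 write@5
I2 add r2: issue@3 deps=(0,None) exec_start@3 write@5
I3 add r2: issue@4 deps=(None,None) exec_start@4 write@6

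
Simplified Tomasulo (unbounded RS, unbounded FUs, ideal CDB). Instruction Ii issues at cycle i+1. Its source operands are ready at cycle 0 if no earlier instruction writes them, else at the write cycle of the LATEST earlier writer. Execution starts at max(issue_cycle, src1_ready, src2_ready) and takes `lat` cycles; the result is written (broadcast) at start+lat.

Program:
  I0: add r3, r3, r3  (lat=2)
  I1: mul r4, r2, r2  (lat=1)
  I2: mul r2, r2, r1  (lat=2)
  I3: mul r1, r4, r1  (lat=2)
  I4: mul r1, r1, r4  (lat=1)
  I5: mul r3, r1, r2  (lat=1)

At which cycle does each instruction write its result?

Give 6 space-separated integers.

Answer: 3 3 5 6 7 8

Derivation:
I0 add r3: issue@1 deps=(None,None) exec_start@1 write@3
I1 mul r4: issue@2 deps=(None,None) exec_start@2 write@3
I2 mul r2: issue@3 deps=(None,None) exec_start@3 write@5
I3 mul r1: issue@4 deps=(1,None) exec_start@4 write@6
I4 mul r1: issue@5 deps=(3,1) exec_start@6 write@7
I5 mul r3: issue@6 deps=(4,2) exec_start@7 write@8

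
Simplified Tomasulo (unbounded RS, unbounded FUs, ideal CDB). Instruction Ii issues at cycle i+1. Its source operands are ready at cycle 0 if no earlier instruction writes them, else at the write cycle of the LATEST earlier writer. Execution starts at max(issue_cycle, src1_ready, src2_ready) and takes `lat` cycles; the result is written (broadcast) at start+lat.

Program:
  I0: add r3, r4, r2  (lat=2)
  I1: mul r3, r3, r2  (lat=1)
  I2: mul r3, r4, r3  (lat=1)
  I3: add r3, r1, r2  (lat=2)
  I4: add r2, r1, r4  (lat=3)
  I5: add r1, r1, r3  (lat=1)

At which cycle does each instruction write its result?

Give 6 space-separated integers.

I0 add r3: issue@1 deps=(None,None) exec_start@1 write@3
I1 mul r3: issue@2 deps=(0,None) exec_start@3 write@4
I2 mul r3: issue@3 deps=(None,1) exec_start@4 write@5
I3 add r3: issue@4 deps=(None,None) exec_start@4 write@6
I4 add r2: issue@5 deps=(None,None) exec_start@5 write@8
I5 add r1: issue@6 deps=(None,3) exec_start@6 write@7

Answer: 3 4 5 6 8 7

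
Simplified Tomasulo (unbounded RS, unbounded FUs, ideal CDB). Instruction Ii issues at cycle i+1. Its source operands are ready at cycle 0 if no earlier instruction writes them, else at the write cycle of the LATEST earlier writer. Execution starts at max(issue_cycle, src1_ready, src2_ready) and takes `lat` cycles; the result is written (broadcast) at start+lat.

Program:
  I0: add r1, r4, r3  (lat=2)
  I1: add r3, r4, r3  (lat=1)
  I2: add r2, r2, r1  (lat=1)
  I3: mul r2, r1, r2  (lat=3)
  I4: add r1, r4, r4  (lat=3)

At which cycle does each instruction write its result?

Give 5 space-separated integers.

I0 add r1: issue@1 deps=(None,None) exec_start@1 write@3
I1 add r3: issue@2 deps=(None,None) exec_start@2 write@3
I2 add r2: issue@3 deps=(None,0) exec_start@3 write@4
I3 mul r2: issue@4 deps=(0,2) exec_start@4 write@7
I4 add r1: issue@5 deps=(None,None) exec_start@5 write@8

Answer: 3 3 4 7 8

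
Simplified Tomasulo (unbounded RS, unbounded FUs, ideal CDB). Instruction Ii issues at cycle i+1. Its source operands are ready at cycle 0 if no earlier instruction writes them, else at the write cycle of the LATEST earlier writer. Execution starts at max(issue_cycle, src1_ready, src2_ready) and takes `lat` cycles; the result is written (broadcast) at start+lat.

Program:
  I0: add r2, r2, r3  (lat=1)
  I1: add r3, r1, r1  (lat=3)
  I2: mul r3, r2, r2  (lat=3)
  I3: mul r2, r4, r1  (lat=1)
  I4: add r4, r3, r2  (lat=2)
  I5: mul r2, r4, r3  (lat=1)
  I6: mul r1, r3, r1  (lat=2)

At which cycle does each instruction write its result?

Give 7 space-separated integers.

I0 add r2: issue@1 deps=(None,None) exec_start@1 write@2
I1 add r3: issue@2 deps=(None,None) exec_start@2 write@5
I2 mul r3: issue@3 deps=(0,0) exec_start@3 write@6
I3 mul r2: issue@4 deps=(None,None) exec_start@4 write@5
I4 add r4: issue@5 deps=(2,3) exec_start@6 write@8
I5 mul r2: issue@6 deps=(4,2) exec_start@8 write@9
I6 mul r1: issue@7 deps=(2,None) exec_start@7 write@9

Answer: 2 5 6 5 8 9 9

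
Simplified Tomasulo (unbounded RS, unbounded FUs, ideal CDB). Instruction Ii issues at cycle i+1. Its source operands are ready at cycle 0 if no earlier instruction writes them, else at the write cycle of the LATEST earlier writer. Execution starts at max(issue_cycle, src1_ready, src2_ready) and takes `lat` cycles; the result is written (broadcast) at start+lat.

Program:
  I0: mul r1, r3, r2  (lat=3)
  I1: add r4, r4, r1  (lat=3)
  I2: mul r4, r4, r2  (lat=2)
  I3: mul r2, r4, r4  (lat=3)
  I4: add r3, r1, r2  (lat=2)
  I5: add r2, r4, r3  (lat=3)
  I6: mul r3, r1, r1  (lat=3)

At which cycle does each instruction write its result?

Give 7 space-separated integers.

I0 mul r1: issue@1 deps=(None,None) exec_start@1 write@4
I1 add r4: issue@2 deps=(None,0) exec_start@4 write@7
I2 mul r4: issue@3 deps=(1,None) exec_start@7 write@9
I3 mul r2: issue@4 deps=(2,2) exec_start@9 write@12
I4 add r3: issue@5 deps=(0,3) exec_start@12 write@14
I5 add r2: issue@6 deps=(2,4) exec_start@14 write@17
I6 mul r3: issue@7 deps=(0,0) exec_start@7 write@10

Answer: 4 7 9 12 14 17 10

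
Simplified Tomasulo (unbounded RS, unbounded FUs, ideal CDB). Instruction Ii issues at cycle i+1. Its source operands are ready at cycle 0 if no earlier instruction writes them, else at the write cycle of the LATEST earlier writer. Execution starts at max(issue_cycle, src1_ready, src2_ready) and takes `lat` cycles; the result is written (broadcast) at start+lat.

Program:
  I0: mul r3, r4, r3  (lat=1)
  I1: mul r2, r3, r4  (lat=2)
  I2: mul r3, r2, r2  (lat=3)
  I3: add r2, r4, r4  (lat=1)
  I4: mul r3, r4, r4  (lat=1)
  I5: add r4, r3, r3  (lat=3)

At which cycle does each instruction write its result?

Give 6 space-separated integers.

I0 mul r3: issue@1 deps=(None,None) exec_start@1 write@2
I1 mul r2: issue@2 deps=(0,None) exec_start@2 write@4
I2 mul r3: issue@3 deps=(1,1) exec_start@4 write@7
I3 add r2: issue@4 deps=(None,None) exec_start@4 write@5
I4 mul r3: issue@5 deps=(None,None) exec_start@5 write@6
I5 add r4: issue@6 deps=(4,4) exec_start@6 write@9

Answer: 2 4 7 5 6 9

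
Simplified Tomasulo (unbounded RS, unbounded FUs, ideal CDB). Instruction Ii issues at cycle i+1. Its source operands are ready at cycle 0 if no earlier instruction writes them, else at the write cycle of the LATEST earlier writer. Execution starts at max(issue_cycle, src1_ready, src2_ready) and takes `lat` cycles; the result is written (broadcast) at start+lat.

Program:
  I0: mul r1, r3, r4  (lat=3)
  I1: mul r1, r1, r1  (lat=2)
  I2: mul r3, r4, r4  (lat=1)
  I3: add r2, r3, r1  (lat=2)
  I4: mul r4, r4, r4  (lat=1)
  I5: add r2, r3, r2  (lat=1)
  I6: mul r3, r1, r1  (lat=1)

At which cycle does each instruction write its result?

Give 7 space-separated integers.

I0 mul r1: issue@1 deps=(None,None) exec_start@1 write@4
I1 mul r1: issue@2 deps=(0,0) exec_start@4 write@6
I2 mul r3: issue@3 deps=(None,None) exec_start@3 write@4
I3 add r2: issue@4 deps=(2,1) exec_start@6 write@8
I4 mul r4: issue@5 deps=(None,None) exec_start@5 write@6
I5 add r2: issue@6 deps=(2,3) exec_start@8 write@9
I6 mul r3: issue@7 deps=(1,1) exec_start@7 write@8

Answer: 4 6 4 8 6 9 8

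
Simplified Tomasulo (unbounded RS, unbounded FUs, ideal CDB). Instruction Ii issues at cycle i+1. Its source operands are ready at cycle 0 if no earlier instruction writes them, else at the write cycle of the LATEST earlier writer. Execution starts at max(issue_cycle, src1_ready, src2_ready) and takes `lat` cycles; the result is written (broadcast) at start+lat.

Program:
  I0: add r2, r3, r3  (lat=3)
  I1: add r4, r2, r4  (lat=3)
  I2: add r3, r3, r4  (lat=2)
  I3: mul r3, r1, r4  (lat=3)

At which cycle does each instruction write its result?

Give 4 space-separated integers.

Answer: 4 7 9 10

Derivation:
I0 add r2: issue@1 deps=(None,None) exec_start@1 write@4
I1 add r4: issue@2 deps=(0,None) exec_start@4 write@7
I2 add r3: issue@3 deps=(None,1) exec_start@7 write@9
I3 mul r3: issue@4 deps=(None,1) exec_start@7 write@10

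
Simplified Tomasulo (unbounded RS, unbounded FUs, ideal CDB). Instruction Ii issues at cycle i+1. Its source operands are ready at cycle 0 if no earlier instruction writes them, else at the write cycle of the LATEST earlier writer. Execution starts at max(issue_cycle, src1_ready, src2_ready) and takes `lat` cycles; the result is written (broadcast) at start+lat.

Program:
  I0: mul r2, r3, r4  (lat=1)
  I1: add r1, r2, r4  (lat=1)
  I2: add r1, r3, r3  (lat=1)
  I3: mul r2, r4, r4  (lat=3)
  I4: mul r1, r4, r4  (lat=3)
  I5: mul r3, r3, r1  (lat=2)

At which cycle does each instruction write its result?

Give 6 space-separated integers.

Answer: 2 3 4 7 8 10

Derivation:
I0 mul r2: issue@1 deps=(None,None) exec_start@1 write@2
I1 add r1: issue@2 deps=(0,None) exec_start@2 write@3
I2 add r1: issue@3 deps=(None,None) exec_start@3 write@4
I3 mul r2: issue@4 deps=(None,None) exec_start@4 write@7
I4 mul r1: issue@5 deps=(None,None) exec_start@5 write@8
I5 mul r3: issue@6 deps=(None,4) exec_start@8 write@10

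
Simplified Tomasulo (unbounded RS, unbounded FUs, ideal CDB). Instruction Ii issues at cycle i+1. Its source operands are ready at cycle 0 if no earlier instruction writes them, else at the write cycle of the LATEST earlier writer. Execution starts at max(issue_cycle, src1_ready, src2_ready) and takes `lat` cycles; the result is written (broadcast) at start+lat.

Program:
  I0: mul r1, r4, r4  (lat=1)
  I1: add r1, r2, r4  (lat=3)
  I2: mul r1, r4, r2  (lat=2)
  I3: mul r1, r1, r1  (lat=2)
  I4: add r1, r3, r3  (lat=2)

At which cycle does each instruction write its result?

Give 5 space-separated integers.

I0 mul r1: issue@1 deps=(None,None) exec_start@1 write@2
I1 add r1: issue@2 deps=(None,None) exec_start@2 write@5
I2 mul r1: issue@3 deps=(None,None) exec_start@3 write@5
I3 mul r1: issue@4 deps=(2,2) exec_start@5 write@7
I4 add r1: issue@5 deps=(None,None) exec_start@5 write@7

Answer: 2 5 5 7 7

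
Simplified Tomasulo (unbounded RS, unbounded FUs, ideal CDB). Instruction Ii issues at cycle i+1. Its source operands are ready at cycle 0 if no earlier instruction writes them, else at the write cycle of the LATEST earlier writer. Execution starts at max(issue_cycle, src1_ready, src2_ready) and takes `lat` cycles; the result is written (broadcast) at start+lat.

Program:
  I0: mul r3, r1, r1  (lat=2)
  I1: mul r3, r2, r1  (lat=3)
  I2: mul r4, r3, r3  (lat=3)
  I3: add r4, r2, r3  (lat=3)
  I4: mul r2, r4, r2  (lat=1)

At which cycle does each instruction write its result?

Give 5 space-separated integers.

Answer: 3 5 8 8 9

Derivation:
I0 mul r3: issue@1 deps=(None,None) exec_start@1 write@3
I1 mul r3: issue@2 deps=(None,None) exec_start@2 write@5
I2 mul r4: issue@3 deps=(1,1) exec_start@5 write@8
I3 add r4: issue@4 deps=(None,1) exec_start@5 write@8
I4 mul r2: issue@5 deps=(3,None) exec_start@8 write@9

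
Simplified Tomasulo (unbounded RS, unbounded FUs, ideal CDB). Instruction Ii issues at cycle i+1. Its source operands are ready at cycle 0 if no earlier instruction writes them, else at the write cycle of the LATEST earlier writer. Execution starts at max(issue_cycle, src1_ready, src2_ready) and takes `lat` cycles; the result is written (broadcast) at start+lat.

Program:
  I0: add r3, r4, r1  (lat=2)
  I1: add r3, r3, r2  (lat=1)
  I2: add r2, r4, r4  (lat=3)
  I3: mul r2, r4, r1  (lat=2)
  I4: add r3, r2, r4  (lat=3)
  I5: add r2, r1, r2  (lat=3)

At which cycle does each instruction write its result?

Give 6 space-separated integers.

Answer: 3 4 6 6 9 9

Derivation:
I0 add r3: issue@1 deps=(None,None) exec_start@1 write@3
I1 add r3: issue@2 deps=(0,None) exec_start@3 write@4
I2 add r2: issue@3 deps=(None,None) exec_start@3 write@6
I3 mul r2: issue@4 deps=(None,None) exec_start@4 write@6
I4 add r3: issue@5 deps=(3,None) exec_start@6 write@9
I5 add r2: issue@6 deps=(None,3) exec_start@6 write@9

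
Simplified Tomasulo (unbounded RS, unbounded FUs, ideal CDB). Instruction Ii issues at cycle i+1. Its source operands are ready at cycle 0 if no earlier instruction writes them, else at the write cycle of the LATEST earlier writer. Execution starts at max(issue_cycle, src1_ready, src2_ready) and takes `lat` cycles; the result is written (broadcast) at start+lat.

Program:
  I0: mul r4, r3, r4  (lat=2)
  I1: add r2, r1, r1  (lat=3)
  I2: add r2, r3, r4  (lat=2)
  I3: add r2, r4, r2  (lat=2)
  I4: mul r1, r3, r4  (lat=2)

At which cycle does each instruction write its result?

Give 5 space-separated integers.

I0 mul r4: issue@1 deps=(None,None) exec_start@1 write@3
I1 add r2: issue@2 deps=(None,None) exec_start@2 write@5
I2 add r2: issue@3 deps=(None,0) exec_start@3 write@5
I3 add r2: issue@4 deps=(0,2) exec_start@5 write@7
I4 mul r1: issue@5 deps=(None,0) exec_start@5 write@7

Answer: 3 5 5 7 7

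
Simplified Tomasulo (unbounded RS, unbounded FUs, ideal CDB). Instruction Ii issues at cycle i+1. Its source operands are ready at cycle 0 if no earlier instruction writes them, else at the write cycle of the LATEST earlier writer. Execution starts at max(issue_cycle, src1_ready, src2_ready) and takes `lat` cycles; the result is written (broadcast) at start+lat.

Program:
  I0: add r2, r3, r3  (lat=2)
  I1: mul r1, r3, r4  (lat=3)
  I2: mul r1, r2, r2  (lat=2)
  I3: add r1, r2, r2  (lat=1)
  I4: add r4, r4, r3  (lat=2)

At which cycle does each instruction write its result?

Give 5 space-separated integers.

I0 add r2: issue@1 deps=(None,None) exec_start@1 write@3
I1 mul r1: issue@2 deps=(None,None) exec_start@2 write@5
I2 mul r1: issue@3 deps=(0,0) exec_start@3 write@5
I3 add r1: issue@4 deps=(0,0) exec_start@4 write@5
I4 add r4: issue@5 deps=(None,None) exec_start@5 write@7

Answer: 3 5 5 5 7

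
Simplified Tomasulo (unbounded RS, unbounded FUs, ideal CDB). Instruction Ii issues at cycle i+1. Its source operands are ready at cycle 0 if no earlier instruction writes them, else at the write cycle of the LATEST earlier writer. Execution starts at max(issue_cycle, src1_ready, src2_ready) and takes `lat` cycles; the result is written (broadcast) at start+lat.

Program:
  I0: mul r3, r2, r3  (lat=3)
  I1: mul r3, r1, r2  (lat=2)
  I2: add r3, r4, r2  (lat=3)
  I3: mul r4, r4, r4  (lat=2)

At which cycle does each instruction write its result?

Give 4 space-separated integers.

Answer: 4 4 6 6

Derivation:
I0 mul r3: issue@1 deps=(None,None) exec_start@1 write@4
I1 mul r3: issue@2 deps=(None,None) exec_start@2 write@4
I2 add r3: issue@3 deps=(None,None) exec_start@3 write@6
I3 mul r4: issue@4 deps=(None,None) exec_start@4 write@6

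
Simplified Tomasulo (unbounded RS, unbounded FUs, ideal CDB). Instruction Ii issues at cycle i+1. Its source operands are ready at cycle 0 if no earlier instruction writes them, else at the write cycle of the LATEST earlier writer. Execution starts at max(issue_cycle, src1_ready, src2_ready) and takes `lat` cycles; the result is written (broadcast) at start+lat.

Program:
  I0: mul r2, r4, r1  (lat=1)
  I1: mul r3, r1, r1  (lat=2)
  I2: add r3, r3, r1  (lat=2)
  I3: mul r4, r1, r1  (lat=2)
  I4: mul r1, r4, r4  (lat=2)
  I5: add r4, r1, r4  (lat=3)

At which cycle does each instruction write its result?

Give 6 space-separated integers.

Answer: 2 4 6 6 8 11

Derivation:
I0 mul r2: issue@1 deps=(None,None) exec_start@1 write@2
I1 mul r3: issue@2 deps=(None,None) exec_start@2 write@4
I2 add r3: issue@3 deps=(1,None) exec_start@4 write@6
I3 mul r4: issue@4 deps=(None,None) exec_start@4 write@6
I4 mul r1: issue@5 deps=(3,3) exec_start@6 write@8
I5 add r4: issue@6 deps=(4,3) exec_start@8 write@11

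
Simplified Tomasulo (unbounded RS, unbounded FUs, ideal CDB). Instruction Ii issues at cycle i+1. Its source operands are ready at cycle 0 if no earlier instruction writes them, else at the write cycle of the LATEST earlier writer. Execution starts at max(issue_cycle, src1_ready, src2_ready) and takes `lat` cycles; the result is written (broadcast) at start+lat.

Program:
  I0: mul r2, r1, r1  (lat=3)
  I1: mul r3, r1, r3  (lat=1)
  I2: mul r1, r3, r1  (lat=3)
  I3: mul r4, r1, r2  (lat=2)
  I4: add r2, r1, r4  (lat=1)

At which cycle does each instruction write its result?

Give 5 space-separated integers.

I0 mul r2: issue@1 deps=(None,None) exec_start@1 write@4
I1 mul r3: issue@2 deps=(None,None) exec_start@2 write@3
I2 mul r1: issue@3 deps=(1,None) exec_start@3 write@6
I3 mul r4: issue@4 deps=(2,0) exec_start@6 write@8
I4 add r2: issue@5 deps=(2,3) exec_start@8 write@9

Answer: 4 3 6 8 9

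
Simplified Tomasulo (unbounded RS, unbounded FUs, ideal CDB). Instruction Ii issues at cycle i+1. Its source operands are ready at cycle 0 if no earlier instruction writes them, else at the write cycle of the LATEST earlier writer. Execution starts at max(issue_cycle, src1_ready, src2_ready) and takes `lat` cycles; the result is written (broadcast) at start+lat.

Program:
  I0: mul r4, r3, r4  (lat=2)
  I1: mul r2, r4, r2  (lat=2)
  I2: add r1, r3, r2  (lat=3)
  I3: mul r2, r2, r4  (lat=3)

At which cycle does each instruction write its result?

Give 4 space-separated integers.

Answer: 3 5 8 8

Derivation:
I0 mul r4: issue@1 deps=(None,None) exec_start@1 write@3
I1 mul r2: issue@2 deps=(0,None) exec_start@3 write@5
I2 add r1: issue@3 deps=(None,1) exec_start@5 write@8
I3 mul r2: issue@4 deps=(1,0) exec_start@5 write@8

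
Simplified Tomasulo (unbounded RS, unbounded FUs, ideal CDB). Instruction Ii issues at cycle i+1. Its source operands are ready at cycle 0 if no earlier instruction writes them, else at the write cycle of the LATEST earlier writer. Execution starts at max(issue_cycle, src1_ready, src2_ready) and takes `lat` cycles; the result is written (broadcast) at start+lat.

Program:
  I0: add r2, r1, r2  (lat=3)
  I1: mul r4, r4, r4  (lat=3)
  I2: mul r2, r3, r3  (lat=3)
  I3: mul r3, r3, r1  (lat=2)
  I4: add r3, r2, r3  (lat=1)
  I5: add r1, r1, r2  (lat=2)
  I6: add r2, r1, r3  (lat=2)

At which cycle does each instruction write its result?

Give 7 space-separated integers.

Answer: 4 5 6 6 7 8 10

Derivation:
I0 add r2: issue@1 deps=(None,None) exec_start@1 write@4
I1 mul r4: issue@2 deps=(None,None) exec_start@2 write@5
I2 mul r2: issue@3 deps=(None,None) exec_start@3 write@6
I3 mul r3: issue@4 deps=(None,None) exec_start@4 write@6
I4 add r3: issue@5 deps=(2,3) exec_start@6 write@7
I5 add r1: issue@6 deps=(None,2) exec_start@6 write@8
I6 add r2: issue@7 deps=(5,4) exec_start@8 write@10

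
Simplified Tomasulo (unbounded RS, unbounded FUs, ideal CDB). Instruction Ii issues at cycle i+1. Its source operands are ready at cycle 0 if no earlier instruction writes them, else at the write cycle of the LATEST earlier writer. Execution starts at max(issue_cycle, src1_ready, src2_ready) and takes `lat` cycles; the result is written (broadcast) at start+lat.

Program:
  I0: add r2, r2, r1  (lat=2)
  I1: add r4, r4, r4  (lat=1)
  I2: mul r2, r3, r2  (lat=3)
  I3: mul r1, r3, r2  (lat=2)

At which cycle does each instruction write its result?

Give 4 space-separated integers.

I0 add r2: issue@1 deps=(None,None) exec_start@1 write@3
I1 add r4: issue@2 deps=(None,None) exec_start@2 write@3
I2 mul r2: issue@3 deps=(None,0) exec_start@3 write@6
I3 mul r1: issue@4 deps=(None,2) exec_start@6 write@8

Answer: 3 3 6 8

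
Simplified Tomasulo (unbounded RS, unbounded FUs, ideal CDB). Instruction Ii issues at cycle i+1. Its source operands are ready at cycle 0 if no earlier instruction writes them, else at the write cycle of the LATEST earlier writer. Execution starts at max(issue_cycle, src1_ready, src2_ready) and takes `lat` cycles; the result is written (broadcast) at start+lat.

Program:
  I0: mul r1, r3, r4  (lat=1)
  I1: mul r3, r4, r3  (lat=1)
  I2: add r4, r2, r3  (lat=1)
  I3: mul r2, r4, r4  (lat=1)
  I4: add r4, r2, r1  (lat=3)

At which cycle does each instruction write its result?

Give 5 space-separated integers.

Answer: 2 3 4 5 8

Derivation:
I0 mul r1: issue@1 deps=(None,None) exec_start@1 write@2
I1 mul r3: issue@2 deps=(None,None) exec_start@2 write@3
I2 add r4: issue@3 deps=(None,1) exec_start@3 write@4
I3 mul r2: issue@4 deps=(2,2) exec_start@4 write@5
I4 add r4: issue@5 deps=(3,0) exec_start@5 write@8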